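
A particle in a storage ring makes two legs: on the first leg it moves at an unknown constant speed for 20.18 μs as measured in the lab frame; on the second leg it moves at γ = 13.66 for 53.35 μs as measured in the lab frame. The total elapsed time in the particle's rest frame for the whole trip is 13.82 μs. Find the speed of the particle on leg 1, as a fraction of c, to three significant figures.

Leg 1: speed unknown; τ_1 = 20.18/γ_1.
Leg 2: γ = 13.66; τ_2 = 53.35/13.66 = 3.906 μs.
Total proper time: τ_1 + 3.906 = 13.82, so τ_1 = 13.82 − 3.906 = 9.914 μs.
γ_1 = 20.18/9.914 = 2.035; β = √(1 − 1/γ²) = √0.7586.

β = 0.871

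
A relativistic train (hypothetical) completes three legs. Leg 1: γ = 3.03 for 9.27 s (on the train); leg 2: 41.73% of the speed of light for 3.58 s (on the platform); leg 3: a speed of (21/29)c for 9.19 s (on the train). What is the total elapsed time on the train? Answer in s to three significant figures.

τ = 21.7 s

Leg 1: 9.27 s is already measured on the train.
Leg 2: β = 0.4173; γ = 1/√(1 − 0.4173²) = 1/√0.8259 = 1.100; τ_2 = 3.58/1.100 = 3.253 s.
Leg 3: 9.19 s is already measured on the train.
Total: 9.270 + 3.253 + 9.190 s.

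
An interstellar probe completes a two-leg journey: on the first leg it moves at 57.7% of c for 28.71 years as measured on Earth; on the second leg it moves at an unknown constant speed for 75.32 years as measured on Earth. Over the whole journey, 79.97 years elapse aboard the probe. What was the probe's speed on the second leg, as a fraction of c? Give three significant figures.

Leg 1: β = 0.577; γ = 1/√(1 − 0.577²) = 1/√0.6671 = 1.224; τ_1 = 28.71/1.224 = 23.45 years.
Leg 2: speed unknown; τ_2 = 75.32/γ_2.
Total proper time: 23.45 + τ_2 = 79.97, so τ_2 = 79.97 − 23.45 = 56.52 years.
γ_2 = 75.32/56.52 = 1.333; β = √(1 − 1/γ²) = √0.4369.

β = 0.661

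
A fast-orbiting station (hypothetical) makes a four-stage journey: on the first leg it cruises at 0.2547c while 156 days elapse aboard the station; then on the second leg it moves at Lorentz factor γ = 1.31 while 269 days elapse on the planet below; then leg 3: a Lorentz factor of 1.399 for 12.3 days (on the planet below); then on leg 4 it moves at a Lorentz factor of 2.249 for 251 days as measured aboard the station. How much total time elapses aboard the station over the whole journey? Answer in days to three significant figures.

Leg 1: 156 days is already measured aboard the station.
Leg 2: γ = 1.31; τ_2 = 269/1.310 = 205.3 days.
Leg 3: γ = 1.399; τ_3 = 12.3/1.399 = 8.792 days.
Leg 4: 251 days is already measured aboard the station.
Total: 156.0 + 205.3 + 8.792 + 251.0 days.

τ = 621 days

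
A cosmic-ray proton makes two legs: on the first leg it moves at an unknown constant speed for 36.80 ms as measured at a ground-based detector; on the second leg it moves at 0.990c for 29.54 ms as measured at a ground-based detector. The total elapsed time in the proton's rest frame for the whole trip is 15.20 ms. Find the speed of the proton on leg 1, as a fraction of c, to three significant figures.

Leg 1: speed unknown; τ_1 = 36.80/γ_1.
Leg 2: γ = 1/√(1 − 0.990²) = 1/√0.01990 = 7.089; τ_2 = 29.54/7.089 = 4.167 ms.
Total proper time: τ_1 + 4.167 = 15.20, so τ_1 = 15.20 − 4.167 = 11.03 ms.
γ_1 = 36.80/11.03 = 3.335; β = √(1 − 1/γ²) = √0.9101.

β = 0.954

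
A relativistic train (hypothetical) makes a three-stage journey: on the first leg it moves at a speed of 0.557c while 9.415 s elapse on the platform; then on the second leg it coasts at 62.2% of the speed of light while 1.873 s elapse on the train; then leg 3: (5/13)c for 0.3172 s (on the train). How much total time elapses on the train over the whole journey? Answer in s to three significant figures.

τ = 10.0 s

Leg 1: γ = 1/√(1 − 0.557²) = 1/√0.6898 = 1.204; τ_1 = 9.415/1.204 = 7.819 s.
Leg 2: 1.873 s is already measured on the train.
Leg 3: 0.3172 s is already measured on the train.
Total: 7.819 + 1.873 + 0.3172 s.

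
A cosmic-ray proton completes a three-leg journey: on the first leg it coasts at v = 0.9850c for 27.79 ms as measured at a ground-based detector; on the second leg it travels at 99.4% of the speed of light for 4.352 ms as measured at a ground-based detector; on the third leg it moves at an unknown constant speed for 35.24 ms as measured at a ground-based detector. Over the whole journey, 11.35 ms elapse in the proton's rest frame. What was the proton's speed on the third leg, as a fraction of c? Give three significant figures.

β = 0.985

Leg 1: γ = 1/√(1 − 0.9850²) = 1/√0.02977 = 5.795; τ_1 = 27.79/5.795 = 4.795 ms.
Leg 2: β = 0.994; γ = 1/√(1 − 0.994²) = 1/√0.01196 = 9.142; τ_2 = 4.352/9.142 = 0.4760 ms.
Leg 3: speed unknown; τ_3 = 35.24/γ_3.
Total proper time: 4.795 + 0.4760 + τ_3 = 11.35, so τ_3 = 11.35 − 5.271 = 6.079 ms.
γ_3 = 35.24/6.079 = 5.797; β = √(1 − 1/γ²) = √0.9702.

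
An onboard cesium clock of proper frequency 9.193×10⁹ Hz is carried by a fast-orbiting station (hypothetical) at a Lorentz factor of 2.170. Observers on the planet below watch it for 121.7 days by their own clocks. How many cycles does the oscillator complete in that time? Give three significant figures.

N = 4.45×10¹⁶

γ = 2.170
During 121.7 days of lab time, the oscillator's proper time advances by τ = Δt/γ = 121.7/2.170 = 56.08 days = 4.846×10⁶ s.
N = f × τ = 9.193×10⁹ × 4.846×10⁶ = 4.455×10¹⁶.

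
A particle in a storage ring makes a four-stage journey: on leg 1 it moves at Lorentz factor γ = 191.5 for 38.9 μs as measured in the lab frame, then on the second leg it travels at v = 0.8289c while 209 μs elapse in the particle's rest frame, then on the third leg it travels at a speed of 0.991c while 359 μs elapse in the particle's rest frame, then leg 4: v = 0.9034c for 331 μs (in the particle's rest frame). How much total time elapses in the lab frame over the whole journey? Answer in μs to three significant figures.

Leg 1: 38.9 μs is already measured in the lab frame.
Leg 2: γ = 1/√(1 − 0.8289²) = 1/√0.3129 = 1.788; Δt_2 = 1.788 × 209 = 373.6 μs.
Leg 3: γ = 1/√(1 − 0.991²) = 1/√0.01792 = 7.470; Δt_3 = 7.470 × 359 = 2682 μs.
Leg 4: γ = 1/√(1 − 0.9034²) = 1/√0.1839 = 2.332; Δt_4 = 2.332 × 331 = 771.9 μs.
Total: 38.90 + 373.6 + 2682 + 771.9 μs.

Δt = 3870 μs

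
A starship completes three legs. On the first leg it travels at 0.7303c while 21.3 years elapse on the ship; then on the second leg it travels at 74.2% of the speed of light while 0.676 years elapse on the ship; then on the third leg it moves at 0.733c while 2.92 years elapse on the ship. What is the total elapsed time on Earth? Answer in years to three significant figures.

Δt = 36.5 years

Leg 1: γ = 1/√(1 − 0.7303²) = 1/√0.4667 = 1.464; Δt_1 = 1.464 × 21.3 = 31.18 years.
Leg 2: β = 0.742; γ = 1/√(1 − 0.742²) = 1/√0.4494 = 1.492; Δt_2 = 1.492 × 0.676 = 1.008 years.
Leg 3: γ = 1/√(1 − 0.733²) = 1/√0.4627 = 1.470; Δt_3 = 1.470 × 2.92 = 4.293 years.
Total: 31.18 + 1.008 + 4.293 years.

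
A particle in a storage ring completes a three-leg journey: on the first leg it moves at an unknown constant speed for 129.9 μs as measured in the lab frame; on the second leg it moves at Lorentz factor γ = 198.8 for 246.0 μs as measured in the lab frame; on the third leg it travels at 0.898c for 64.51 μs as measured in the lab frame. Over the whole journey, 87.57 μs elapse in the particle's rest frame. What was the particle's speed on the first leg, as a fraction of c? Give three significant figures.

β = 0.895

Leg 1: speed unknown; τ_1 = 129.9/γ_1.
Leg 2: γ = 198.8; τ_2 = 246.0/198.8 = 1.237 μs.
Leg 3: γ = 1/√(1 − 0.898²) = 1/√0.1936 = 2.273; τ_3 = 64.51/2.273 = 28.38 μs.
Total proper time: τ_1 + 1.237 + 28.38 = 87.57, so τ_1 = 87.57 − 29.62 = 57.95 μs.
γ_1 = 129.9/57.95 = 2.242; β = √(1 − 1/γ²) = √0.8010.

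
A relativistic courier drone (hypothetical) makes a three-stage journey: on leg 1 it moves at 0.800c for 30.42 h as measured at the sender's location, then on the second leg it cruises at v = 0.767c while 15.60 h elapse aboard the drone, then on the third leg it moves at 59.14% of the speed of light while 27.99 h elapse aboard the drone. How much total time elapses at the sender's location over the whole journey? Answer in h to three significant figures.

Δt = 89.4 h

Leg 1: 30.42 h is already measured at the sender's location.
Leg 2: γ = 1/√(1 − 0.767²) = 1/√0.4117 = 1.558; Δt_2 = 1.558 × 15.60 = 24.31 h.
Leg 3: β = 0.5914; γ = 1/√(1 − 0.5914²) = 1/√0.6502 = 1.240; Δt_3 = 1.240 × 27.99 = 34.71 h.
Total: 30.42 + 24.31 + 34.71 h.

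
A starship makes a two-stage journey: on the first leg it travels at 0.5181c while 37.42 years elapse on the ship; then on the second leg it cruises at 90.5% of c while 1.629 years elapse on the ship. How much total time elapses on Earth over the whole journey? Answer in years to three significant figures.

Δt = 47.6 years

Leg 1: γ = 1/√(1 − 0.5181²) = 1/√0.7316 = 1.169; Δt_1 = 1.169 × 37.42 = 43.75 years.
Leg 2: β = 0.905; γ = 1/√(1 − 0.905²) = 1/√0.1810 = 2.351; Δt_2 = 2.351 × 1.629 = 3.829 years.
Total: 43.75 + 3.829 years.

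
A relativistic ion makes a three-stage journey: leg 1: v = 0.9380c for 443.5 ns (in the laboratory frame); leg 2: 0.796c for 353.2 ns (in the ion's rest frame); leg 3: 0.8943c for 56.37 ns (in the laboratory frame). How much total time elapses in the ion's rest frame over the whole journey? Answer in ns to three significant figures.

Leg 1: γ = 1/√(1 − 0.9380²) = 1/√0.1202 = 2.885; τ_1 = 443.5/2.885 = 153.7 ns.
Leg 2: 353.2 ns is already measured in the ion's rest frame.
Leg 3: γ = 1/√(1 − 0.8943²) = 1/√0.2002 = 2.235; τ_3 = 56.37/2.235 = 25.22 ns.
Total: 153.7 + 353.2 + 25.22 ns.

τ = 532 ns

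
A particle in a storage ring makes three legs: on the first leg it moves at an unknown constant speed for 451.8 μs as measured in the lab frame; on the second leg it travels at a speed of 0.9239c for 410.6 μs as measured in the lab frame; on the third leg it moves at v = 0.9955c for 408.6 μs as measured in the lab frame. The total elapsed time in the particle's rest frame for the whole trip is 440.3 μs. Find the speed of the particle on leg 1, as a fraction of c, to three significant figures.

β = 0.841

Leg 1: speed unknown; τ_1 = 451.8/γ_1.
Leg 2: γ = 1/√(1 − 0.9239²) = 1/√0.1464 = 2.613; τ_2 = 410.6/2.613 = 157.1 μs.
Leg 3: γ = 1/√(1 − 0.9955²) = 1/√0.008980 = 10.55; τ_3 = 408.6/10.55 = 38.72 μs.
Total proper time: τ_1 + 157.1 + 38.72 = 440.3, so τ_1 = 440.3 − 195.8 = 244.5 μs.
γ_1 = 451.8/244.5 = 1.848; β = √(1 − 1/γ²) = √0.7072.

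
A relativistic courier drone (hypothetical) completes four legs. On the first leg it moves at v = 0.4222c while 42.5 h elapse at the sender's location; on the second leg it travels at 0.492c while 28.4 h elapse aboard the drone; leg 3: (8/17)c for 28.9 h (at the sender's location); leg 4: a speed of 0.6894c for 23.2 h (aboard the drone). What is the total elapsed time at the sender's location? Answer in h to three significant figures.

Leg 1: 42.5 h is already measured at the sender's location.
Leg 2: γ = 1/√(1 − 0.492²) = 1/√0.7579 = 1.149; Δt_2 = 1.149 × 28.4 = 32.62 h.
Leg 3: 28.9 h is already measured at the sender's location.
Leg 4: γ = 1/√(1 − 0.6894²) = 1/√0.5247 = 1.380; Δt_4 = 1.380 × 23.2 = 32.03 h.
Total: 42.50 + 32.62 + 28.90 + 32.03 h.

Δt = 136 h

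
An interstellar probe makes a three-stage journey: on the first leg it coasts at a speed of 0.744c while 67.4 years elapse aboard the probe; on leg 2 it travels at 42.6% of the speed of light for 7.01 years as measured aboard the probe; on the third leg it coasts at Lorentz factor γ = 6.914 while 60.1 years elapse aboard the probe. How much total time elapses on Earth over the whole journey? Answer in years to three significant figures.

Leg 1: γ = 1/√(1 − 0.744²) = 1/√0.4465 = 1.497; Δt_1 = 1.497 × 67.4 = 100.9 years.
Leg 2: β = 0.426; γ = 1/√(1 − 0.426²) = 1/√0.8185 = 1.105; Δt_2 = 1.105 × 7.01 = 7.748 years.
Leg 3: γ = 6.914; Δt_3 = 6.914 × 60.1 = 415.5 years.
Total: 100.9 + 7.748 + 415.5 years.

Δt = 524 years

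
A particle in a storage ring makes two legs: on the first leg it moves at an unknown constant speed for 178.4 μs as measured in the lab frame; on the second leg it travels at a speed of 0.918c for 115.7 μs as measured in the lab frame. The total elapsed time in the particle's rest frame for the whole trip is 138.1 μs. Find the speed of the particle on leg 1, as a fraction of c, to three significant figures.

β = 0.856

Leg 1: speed unknown; τ_1 = 178.4/γ_1.
Leg 2: γ = 1/√(1 − 0.918²) = 1/√0.1573 = 2.522; τ_2 = 115.7/2.522 = 45.88 μs.
Total proper time: τ_1 + 45.88 = 138.1, so τ_1 = 138.1 − 45.88 = 92.22 μs.
γ_1 = 178.4/92.22 = 1.935; β = √(1 − 1/γ²) = √0.7328.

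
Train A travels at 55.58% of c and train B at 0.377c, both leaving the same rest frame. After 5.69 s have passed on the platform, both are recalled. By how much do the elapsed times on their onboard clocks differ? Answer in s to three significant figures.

|τ_A − τ_B| = 0.540 s

A: β = 0.5558; γ = 1/√(1 − 0.5558²) = 1/√0.6911 = 1.203; τ_A = 5.69/1.203 = 4.730 s.
B: γ = 1/√(1 − 0.377²) = 1/√0.8579 = 1.080; τ_B = 5.69/1.080 = 5.270 s.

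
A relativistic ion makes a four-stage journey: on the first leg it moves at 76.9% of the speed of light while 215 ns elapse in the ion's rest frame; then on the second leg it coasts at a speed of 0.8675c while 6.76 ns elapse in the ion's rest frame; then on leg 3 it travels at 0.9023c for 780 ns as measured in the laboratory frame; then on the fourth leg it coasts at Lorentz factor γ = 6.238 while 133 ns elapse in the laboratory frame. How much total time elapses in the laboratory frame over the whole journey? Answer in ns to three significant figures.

Δt = 1260 ns

Leg 1: β = 0.769; γ = 1/√(1 − 0.769²) = 1/√0.4086 = 1.564; Δt_1 = 1.564 × 215 = 336.3 ns.
Leg 2: γ = 1/√(1 − 0.8675²) = 1/√0.2474 = 2.010; Δt_2 = 2.010 × 6.76 = 13.59 ns.
Leg 3: 780 ns is already measured in the laboratory frame.
Leg 4: 133 ns is already measured in the laboratory frame.
Total: 336.3 + 13.59 + 780.0 + 133.0 ns.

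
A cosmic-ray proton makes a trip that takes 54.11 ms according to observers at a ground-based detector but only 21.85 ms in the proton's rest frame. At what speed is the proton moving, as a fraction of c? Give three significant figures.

β = 0.915

The proper time is measured in the proton's rest frame (both events occur at the proton's location); Δt is measured at a ground-based detector. γ = Δt/τ = 54.11/21.85 = 2.476.
β = √(1 − 1/γ²) = √(1 − 0.1631) = √0.8369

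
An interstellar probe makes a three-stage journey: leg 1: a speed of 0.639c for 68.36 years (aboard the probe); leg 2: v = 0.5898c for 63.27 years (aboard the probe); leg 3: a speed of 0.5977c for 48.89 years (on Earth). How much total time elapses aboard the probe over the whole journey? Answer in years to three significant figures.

τ = 171 years

Leg 1: 68.36 years is already measured aboard the probe.
Leg 2: 63.27 years is already measured aboard the probe.
Leg 3: γ = 1/√(1 − 0.5977²) = 1/√0.6428 = 1.247; τ_3 = 48.89/1.247 = 39.20 years.
Total: 68.36 + 63.27 + 39.20 years.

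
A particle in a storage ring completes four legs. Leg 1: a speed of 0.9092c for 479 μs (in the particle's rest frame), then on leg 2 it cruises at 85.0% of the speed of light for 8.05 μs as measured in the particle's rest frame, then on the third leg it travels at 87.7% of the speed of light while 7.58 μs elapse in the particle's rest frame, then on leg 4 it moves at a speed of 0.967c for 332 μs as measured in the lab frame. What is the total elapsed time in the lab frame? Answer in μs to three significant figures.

Δt = 1510 μs

Leg 1: γ = 1/√(1 − 0.9092²) = 1/√0.1734 = 2.402; Δt_1 = 2.402 × 479 = 1150 μs.
Leg 2: β = 0.850; γ = 1/√(1 − 0.850²) = 1/√0.2775 = 1.898; Δt_2 = 1.898 × 8.05 = 15.28 μs.
Leg 3: β = 0.877; γ = 1/√(1 − 0.877²) = 1/√0.2309 = 2.081; Δt_3 = 2.081 × 7.58 = 15.78 μs.
Leg 4: 332 μs is already measured in the lab frame.
Total: 1150 + 15.28 + 15.78 + 332.0 μs.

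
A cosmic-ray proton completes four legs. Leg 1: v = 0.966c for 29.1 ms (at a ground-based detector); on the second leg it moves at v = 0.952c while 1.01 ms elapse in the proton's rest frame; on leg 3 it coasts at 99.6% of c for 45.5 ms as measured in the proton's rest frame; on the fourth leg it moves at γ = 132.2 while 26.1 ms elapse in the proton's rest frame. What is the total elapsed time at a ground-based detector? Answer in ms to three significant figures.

Δt = 3990 ms

Leg 1: 29.1 ms is already measured at a ground-based detector.
Leg 2: γ = 1/√(1 − 0.952²) = 1/√0.09370 = 3.267; Δt_2 = 3.267 × 1.01 = 3.300 ms.
Leg 3: β = 0.996; γ = 1/√(1 − 0.996²) = 1/√0.007984 = 11.19; Δt_3 = 11.19 × 45.5 = 509.2 ms.
Leg 4: γ = 132.2; Δt_4 = 132.2 × 26.1 = 3450 ms.
Total: 29.10 + 3.300 + 509.2 + 3450 ms.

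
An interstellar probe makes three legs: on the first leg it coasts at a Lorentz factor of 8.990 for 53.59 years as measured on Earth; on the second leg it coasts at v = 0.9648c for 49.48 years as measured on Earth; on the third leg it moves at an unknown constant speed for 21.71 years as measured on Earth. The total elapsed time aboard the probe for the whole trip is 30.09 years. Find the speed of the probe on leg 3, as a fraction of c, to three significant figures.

β = 0.859

Leg 1: γ = 8.990; τ_1 = 53.59/8.990 = 5.961 years.
Leg 2: γ = 1/√(1 − 0.9648²) = 1/√0.06916 = 3.803; τ_2 = 49.48/3.803 = 13.01 years.
Leg 3: speed unknown; τ_3 = 21.71/γ_3.
Total proper time: 5.961 + 13.01 + τ_3 = 30.09, so τ_3 = 30.09 − 18.97 = 11.12 years.
γ_3 = 21.71/11.12 = 1.953; β = √(1 − 1/γ²) = √0.7378.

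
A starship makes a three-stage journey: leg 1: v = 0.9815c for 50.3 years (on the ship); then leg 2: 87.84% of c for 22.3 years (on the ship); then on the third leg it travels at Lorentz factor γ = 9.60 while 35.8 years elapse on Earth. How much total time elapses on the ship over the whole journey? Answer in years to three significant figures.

τ = 76.3 years

Leg 1: 50.3 years is already measured on the ship.
Leg 2: 22.3 years is already measured on the ship.
Leg 3: γ = 9.60; τ_3 = 35.8/9.600 = 3.729 years.
Total: 50.30 + 22.30 + 3.729 years.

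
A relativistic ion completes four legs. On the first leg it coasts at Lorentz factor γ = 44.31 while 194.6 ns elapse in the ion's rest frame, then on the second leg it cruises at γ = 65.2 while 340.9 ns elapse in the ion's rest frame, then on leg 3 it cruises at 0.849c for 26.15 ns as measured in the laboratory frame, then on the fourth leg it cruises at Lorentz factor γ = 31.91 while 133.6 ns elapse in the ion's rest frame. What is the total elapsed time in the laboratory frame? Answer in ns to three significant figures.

Δt = 3.51×10⁴ ns

Leg 1: γ = 44.31; Δt_1 = 44.31 × 194.6 = 8623 ns.
Leg 2: γ = 65.2; Δt_2 = 65.20 × 340.9 = 2.223×10⁴ ns.
Leg 3: 26.15 ns is already measured in the laboratory frame.
Leg 4: γ = 31.91; Δt_4 = 31.91 × 133.6 = 4263 ns.
Total: 8623 + 2.223×10⁴ + 26.15 + 4263 ns.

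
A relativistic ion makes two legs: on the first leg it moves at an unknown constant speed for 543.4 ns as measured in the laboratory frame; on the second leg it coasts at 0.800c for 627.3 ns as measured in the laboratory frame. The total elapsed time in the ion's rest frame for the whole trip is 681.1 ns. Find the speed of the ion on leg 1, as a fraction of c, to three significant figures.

β = 0.828

Leg 1: speed unknown; τ_1 = 543.4/γ_1.
Leg 2: γ = 1/√(1 − 0.800²) = 5/3 ≈ 1.667; τ_2 = 627.3/1.667 = 376.4 ns.
Total proper time: τ_1 + 376.4 = 681.1, so τ_1 = 681.1 − 376.4 = 304.7 ns.
γ_1 = 543.4/304.7 = 1.783; β = √(1 − 1/γ²) = √0.6855.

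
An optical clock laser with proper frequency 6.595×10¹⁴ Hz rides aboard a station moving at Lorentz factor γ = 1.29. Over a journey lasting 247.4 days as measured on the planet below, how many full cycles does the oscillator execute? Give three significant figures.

N = 1.09×10²²

γ = 1.29
The oscillator's own cycle count is N = f × τ where τ is the proper time aboard the station. τ = Δt/γ = 247.4/1.290 = 191.8 days = 1.657×10⁷ s.
N = 6.595×10¹⁴ × 1.657×10⁷ = 1.093×10²².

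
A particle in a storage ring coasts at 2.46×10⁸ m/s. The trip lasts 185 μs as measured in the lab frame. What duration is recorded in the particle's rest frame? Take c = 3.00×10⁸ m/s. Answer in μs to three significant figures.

τ = 106 μs

β = 2.46×10⁸/3.00×10⁸ = 0.8200; γ = 1/√(1 − 0.8200²) = 1.747
The interval measured in the lab frame is the dilated one; the clock in the particle's rest frame measures the proper time τ = Δt/γ = 185/1.747 μs.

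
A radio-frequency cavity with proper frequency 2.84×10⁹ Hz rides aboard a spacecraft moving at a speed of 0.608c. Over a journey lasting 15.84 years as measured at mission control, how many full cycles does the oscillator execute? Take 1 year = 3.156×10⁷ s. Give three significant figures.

γ = 1/√(1 − 0.608²) = 1/√0.6303 = 1.260
The oscillator's own cycle count is N = f × τ where τ is the proper time aboard the spacecraft. τ = Δt/γ = 15.84/1.260 = 12.58 years = 3.969×10⁸ s.
N = 2.84×10⁹ × 3.969×10⁸ = 1.127×10¹⁸.

N = 1.13×10¹⁸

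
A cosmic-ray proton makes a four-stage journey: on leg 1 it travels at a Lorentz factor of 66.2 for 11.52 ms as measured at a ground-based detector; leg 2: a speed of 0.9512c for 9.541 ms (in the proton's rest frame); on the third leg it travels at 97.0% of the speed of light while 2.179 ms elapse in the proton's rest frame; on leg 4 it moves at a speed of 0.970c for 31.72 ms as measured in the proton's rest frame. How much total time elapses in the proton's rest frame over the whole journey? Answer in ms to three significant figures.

Leg 1: γ = 66.2; τ_1 = 11.52/66.20 = 0.1740 ms.
Leg 2: 9.541 ms is already measured in the proton's rest frame.
Leg 3: 2.179 ms is already measured in the proton's rest frame.
Leg 4: 31.72 ms is already measured in the proton's rest frame.
Total: 0.1740 + 9.541 + 2.179 + 31.72 ms.

τ = 43.6 ms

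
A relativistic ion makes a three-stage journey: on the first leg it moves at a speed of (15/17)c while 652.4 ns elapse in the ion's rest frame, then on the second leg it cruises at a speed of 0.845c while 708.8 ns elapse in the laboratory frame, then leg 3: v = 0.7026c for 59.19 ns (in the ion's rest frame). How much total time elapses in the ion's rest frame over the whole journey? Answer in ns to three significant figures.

Leg 1: 652.4 ns is already measured in the ion's rest frame.
Leg 2: γ = 1/√(1 − 0.845²) = 1/√0.2860 = 1.870; τ_2 = 708.8/1.870 = 379.0 ns.
Leg 3: 59.19 ns is already measured in the ion's rest frame.
Total: 652.4 + 379.0 + 59.19 ns.

τ = 1090 ns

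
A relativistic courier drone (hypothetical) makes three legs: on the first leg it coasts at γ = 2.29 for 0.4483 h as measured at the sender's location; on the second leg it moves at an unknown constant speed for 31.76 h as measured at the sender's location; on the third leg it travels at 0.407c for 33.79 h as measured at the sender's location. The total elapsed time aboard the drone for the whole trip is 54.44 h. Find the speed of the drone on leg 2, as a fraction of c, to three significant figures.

Leg 1: γ = 2.29; τ_1 = 0.4483/2.290 = 0.1958 h.
Leg 2: speed unknown; τ_2 = 31.76/γ_2.
Leg 3: γ = 1/√(1 − 0.407²) = 1/√0.8344 = 1.095; τ_3 = 33.79/1.095 = 30.86 h.
Total proper time: 0.1958 + τ_2 + 30.86 = 54.44, so τ_2 = 54.44 − 31.06 = 23.38 h.
γ_2 = 31.76/23.38 = 1.358; β = √(1 − 1/γ²) = √0.4581.

β = 0.677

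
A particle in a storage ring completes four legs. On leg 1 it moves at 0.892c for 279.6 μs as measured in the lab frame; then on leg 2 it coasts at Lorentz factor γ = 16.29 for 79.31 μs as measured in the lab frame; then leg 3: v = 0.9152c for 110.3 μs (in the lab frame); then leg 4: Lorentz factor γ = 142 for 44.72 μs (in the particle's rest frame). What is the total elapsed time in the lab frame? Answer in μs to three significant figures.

Δt = 6820 μs

Leg 1: 279.6 μs is already measured in the lab frame.
Leg 2: 79.31 μs is already measured in the lab frame.
Leg 3: 110.3 μs is already measured in the lab frame.
Leg 4: γ = 142; Δt_4 = 142.0 × 44.72 = 6350 μs.
Total: 279.6 + 79.31 + 110.3 + 6350 μs.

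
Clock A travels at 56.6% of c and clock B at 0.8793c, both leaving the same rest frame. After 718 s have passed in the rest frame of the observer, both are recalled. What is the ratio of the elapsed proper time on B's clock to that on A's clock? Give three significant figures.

τ_B/τ_A = 0.578

A: β = 0.566; γ = 1/√(1 − 0.566²) = 1/√0.6796 = 1.213. B: γ = 1/√(1 − 0.8793²) = 1/√0.2268 = 2.100.
τ_A/τ_B = γ_B/γ_A = 2.100/1.213 = 1.731, so τ_B/τ_A = 0.5777.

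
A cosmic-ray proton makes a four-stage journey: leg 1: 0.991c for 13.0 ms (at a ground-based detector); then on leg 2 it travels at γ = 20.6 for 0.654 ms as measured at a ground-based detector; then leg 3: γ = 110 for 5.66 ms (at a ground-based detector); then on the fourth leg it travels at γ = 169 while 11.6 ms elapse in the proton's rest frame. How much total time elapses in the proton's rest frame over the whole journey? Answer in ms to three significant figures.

Leg 1: γ = 1/√(1 − 0.991²) = 1/√0.01792 = 7.470; τ_1 = 13.0/7.470 = 1.740 ms.
Leg 2: γ = 20.6; τ_2 = 0.654/20.60 = 0.03175 ms.
Leg 3: γ = 110; τ_3 = 5.66/110.0 = 0.05145 ms.
Leg 4: 11.6 ms is already measured in the proton's rest frame.
Total: 1.740 + 0.03175 + 0.05145 + 11.60 ms.

τ = 13.4 ms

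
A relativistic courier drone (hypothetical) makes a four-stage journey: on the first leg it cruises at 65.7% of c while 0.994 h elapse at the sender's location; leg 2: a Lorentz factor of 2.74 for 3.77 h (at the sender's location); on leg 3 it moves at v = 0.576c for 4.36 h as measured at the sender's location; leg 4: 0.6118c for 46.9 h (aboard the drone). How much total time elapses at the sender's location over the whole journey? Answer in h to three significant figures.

Δt = 68.4 h

Leg 1: 0.994 h is already measured at the sender's location.
Leg 2: 3.77 h is already measured at the sender's location.
Leg 3: 4.36 h is already measured at the sender's location.
Leg 4: γ = 1/√(1 − 0.6118²) = 1/√0.6257 = 1.264; Δt_4 = 1.264 × 46.9 = 59.29 h.
Total: 0.9940 + 3.770 + 4.360 + 59.29 h.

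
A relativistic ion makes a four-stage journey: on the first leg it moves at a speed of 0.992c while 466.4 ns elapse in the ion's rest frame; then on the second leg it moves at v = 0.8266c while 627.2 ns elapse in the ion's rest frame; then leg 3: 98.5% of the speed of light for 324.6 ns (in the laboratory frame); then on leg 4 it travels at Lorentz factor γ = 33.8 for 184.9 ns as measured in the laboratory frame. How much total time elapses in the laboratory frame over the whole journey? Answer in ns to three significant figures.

Δt = 5320 ns

Leg 1: γ = 1/√(1 − 0.992²) = 1/√0.01594 = 7.922; Δt_1 = 7.922 × 466.4 = 3695 ns.
Leg 2: γ = 1/√(1 − 0.8266²) = 1/√0.3167 = 1.777; Δt_2 = 1.777 × 627.2 = 1114 ns.
Leg 3: 324.6 ns is already measured in the laboratory frame.
Leg 4: 184.9 ns is already measured in the laboratory frame.
Total: 3695 + 1114 + 324.6 + 184.9 ns.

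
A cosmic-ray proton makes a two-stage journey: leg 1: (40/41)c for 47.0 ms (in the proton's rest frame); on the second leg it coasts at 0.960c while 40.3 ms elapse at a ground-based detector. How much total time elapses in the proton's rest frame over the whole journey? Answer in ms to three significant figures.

τ = 58.3 ms

Leg 1: 47.0 ms is already measured in the proton's rest frame.
Leg 2: γ = 1/√(1 − 0.960²) = 25/7 ≈ 3.571; τ_2 = 40.3/3.571 = 11.28 ms.
Total: 47.00 + 11.28 ms.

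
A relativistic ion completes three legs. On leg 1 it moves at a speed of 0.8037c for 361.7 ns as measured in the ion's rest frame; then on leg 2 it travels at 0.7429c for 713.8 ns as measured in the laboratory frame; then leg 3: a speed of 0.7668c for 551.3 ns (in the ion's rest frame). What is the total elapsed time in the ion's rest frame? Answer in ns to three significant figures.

τ = 1390 ns

Leg 1: 361.7 ns is already measured in the ion's rest frame.
Leg 2: γ = 1/√(1 − 0.7429²) = 1/√0.4481 = 1.494; τ_2 = 713.8/1.494 = 477.8 ns.
Leg 3: 551.3 ns is already measured in the ion's rest frame.
Total: 361.7 + 477.8 + 551.3 ns.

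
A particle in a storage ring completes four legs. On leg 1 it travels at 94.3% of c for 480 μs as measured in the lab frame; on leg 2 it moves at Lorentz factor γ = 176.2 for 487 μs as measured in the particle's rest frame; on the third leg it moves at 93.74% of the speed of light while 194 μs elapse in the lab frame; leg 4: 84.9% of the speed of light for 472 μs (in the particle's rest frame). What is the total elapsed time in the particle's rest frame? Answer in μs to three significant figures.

Leg 1: β = 0.943; γ = 1/√(1 − 0.943²) = 1/√0.1108 = 3.005; τ_1 = 480/3.005 = 159.7 μs.
Leg 2: 487 μs is already measured in the particle's rest frame.
Leg 3: β = 0.9374; γ = 1/√(1 − 0.9374²) = 1/√0.1213 = 2.871; τ_3 = 194/2.871 = 67.56 μs.
Leg 4: 472 μs is already measured in the particle's rest frame.
Total: 159.7 + 487.0 + 67.56 + 472.0 μs.

τ = 1190 μs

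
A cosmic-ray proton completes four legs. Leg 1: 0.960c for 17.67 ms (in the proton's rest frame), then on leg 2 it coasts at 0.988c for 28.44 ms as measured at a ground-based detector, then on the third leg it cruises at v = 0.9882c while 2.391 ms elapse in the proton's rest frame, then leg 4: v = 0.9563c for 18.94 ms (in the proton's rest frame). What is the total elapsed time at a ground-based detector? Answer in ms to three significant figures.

Leg 1: γ = 1/√(1 − 0.960²) = 25/7 ≈ 3.571; Δt_1 = 3.571 × 17.67 = 63.11 ms.
Leg 2: 28.44 ms is already measured at a ground-based detector.
Leg 3: γ = 1/√(1 − 0.9882²) = 1/√0.02346 = 6.529; Δt_3 = 6.529 × 2.391 = 15.61 ms.
Leg 4: γ = 1/√(1 − 0.9563²) = 1/√0.08549 = 3.420; Δt_4 = 3.420 × 18.94 = 64.78 ms.
Total: 63.11 + 28.44 + 15.61 + 64.78 ms.

Δt = 172 ms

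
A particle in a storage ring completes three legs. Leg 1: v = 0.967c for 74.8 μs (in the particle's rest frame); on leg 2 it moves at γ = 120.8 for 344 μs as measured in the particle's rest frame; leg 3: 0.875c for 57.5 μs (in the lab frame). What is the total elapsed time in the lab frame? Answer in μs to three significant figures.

Δt = 4.19×10⁴ μs

Leg 1: γ = 1/√(1 − 0.967²) = 1/√0.06491 = 3.925; Δt_1 = 3.925 × 74.8 = 293.6 μs.
Leg 2: γ = 120.8; Δt_2 = 120.8 × 344 = 4.156×10⁴ μs.
Leg 3: 57.5 μs is already measured in the lab frame.
Total: 293.6 + 4.156×10⁴ + 57.50 μs.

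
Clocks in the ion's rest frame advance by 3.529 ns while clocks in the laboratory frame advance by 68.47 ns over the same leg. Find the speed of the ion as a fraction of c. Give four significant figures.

β = 0.9987

The proper time is measured in the ion's rest frame (both events occur at the ion's location); Δt is measured in the laboratory frame. γ = Δt/τ = 68.47/3.529 = 19.40.
β = √(1 − 1/γ²) = √(1 − 0.002656) = √0.9973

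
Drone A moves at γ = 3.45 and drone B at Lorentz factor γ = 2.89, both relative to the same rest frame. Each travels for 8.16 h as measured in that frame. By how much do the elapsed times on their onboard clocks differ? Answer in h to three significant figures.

|τ_A − τ_B| = 0.458 h

A: γ = 3.45; τ_A = 8.16/3.450 = 2.365 h.
B: γ = 2.89; τ_B = 8.16/2.890 = 2.824 h.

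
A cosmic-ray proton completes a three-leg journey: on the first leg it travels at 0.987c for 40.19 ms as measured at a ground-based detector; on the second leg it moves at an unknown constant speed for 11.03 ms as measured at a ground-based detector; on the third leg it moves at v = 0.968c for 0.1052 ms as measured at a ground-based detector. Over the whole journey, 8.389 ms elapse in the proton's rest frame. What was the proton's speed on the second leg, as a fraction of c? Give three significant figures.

Leg 1: γ = 1/√(1 − 0.987²) = 1/√0.02583 = 6.222; τ_1 = 40.19/6.222 = 6.459 ms.
Leg 2: speed unknown; τ_2 = 11.03/γ_2.
Leg 3: γ = 1/√(1 − 0.968²) = 1/√0.06298 = 3.985; τ_3 = 0.1052/3.985 = 0.02640 ms.
Total proper time: 6.459 + τ_2 + 0.02640 = 8.389, so τ_2 = 8.389 − 6.486 = 1.903 ms.
γ_2 = 11.03/1.903 = 5.795; β = √(1 − 1/γ²) = √0.9702.

β = 0.985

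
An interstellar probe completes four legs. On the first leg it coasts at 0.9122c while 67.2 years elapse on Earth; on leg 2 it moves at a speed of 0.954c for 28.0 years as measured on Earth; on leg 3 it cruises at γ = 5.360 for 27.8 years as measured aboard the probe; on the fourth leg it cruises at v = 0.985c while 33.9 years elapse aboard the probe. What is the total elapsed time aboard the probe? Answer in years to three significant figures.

Leg 1: γ = 1/√(1 − 0.9122²) = 1/√0.1679 = 2.441; τ_1 = 67.2/2.441 = 27.53 years.
Leg 2: γ = 1/√(1 − 0.954²) = 1/√0.08988 = 3.335; τ_2 = 28.0/3.335 = 8.395 years.
Leg 3: 27.8 years is already measured aboard the probe.
Leg 4: 33.9 years is already measured aboard the probe.
Total: 27.53 + 8.395 + 27.80 + 33.90 years.

τ = 97.6 years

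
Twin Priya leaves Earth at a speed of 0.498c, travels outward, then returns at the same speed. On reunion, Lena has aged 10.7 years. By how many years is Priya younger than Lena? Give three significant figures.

Δt − τ = 1.42 years

γ = 1/√(1 − 0.498²) = 1/√0.7520 = 1.153
Priya's elapsed proper time: τ = 10.7/1.153 = 9.279 years.
Age gap = Δt − τ = 10.7 − 9.279 years.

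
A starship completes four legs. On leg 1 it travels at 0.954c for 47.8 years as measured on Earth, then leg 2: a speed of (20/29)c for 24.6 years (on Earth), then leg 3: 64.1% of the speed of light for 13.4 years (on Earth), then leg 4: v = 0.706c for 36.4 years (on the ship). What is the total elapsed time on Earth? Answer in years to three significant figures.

Leg 1: 47.8 years is already measured on Earth.
Leg 2: 24.6 years is already measured on Earth.
Leg 3: 13.4 years is already measured on Earth.
Leg 4: γ = 1/√(1 − 0.706²) = 1/√0.5016 = 1.412; Δt_4 = 1.412 × 36.4 = 51.40 years.
Total: 47.80 + 24.60 + 13.40 + 51.40 years.

Δt = 137 years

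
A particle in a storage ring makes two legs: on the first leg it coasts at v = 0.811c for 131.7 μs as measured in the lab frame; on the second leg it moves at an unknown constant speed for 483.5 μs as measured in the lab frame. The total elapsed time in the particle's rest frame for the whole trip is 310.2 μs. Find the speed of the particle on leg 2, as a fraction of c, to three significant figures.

Leg 1: γ = 1/√(1 − 0.811²) = 1/√0.3423 = 1.709; τ_1 = 131.7/1.709 = 77.05 μs.
Leg 2: speed unknown; τ_2 = 483.5/γ_2.
Total proper time: 77.05 + τ_2 = 310.2, so τ_2 = 310.2 − 77.05 = 233.1 μs.
γ_2 = 483.5/233.1 = 2.074; β = √(1 − 1/γ²) = √0.7675.

β = 0.876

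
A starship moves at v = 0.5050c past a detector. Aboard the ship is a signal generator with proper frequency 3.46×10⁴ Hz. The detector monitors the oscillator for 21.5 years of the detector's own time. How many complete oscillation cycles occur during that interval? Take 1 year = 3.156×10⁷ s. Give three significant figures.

γ = 1/√(1 − 0.5050²) = 1/√0.7450 = 1.159
During 21.5 years of lab time, the oscillator's proper time advances by τ = Δt/γ = 21.5/1.159 = 18.56 years = 5.857×10⁸ s.
N = f × τ = 3.46×10⁴ × 5.857×10⁸ = 2.026×10¹³.

N = 2.03×10¹³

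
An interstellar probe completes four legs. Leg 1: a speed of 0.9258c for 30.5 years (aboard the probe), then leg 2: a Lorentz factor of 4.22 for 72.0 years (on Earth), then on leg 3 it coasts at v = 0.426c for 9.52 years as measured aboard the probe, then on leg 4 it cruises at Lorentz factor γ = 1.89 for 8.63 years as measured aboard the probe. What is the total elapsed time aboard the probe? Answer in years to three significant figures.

τ = 65.7 years

Leg 1: 30.5 years is already measured aboard the probe.
Leg 2: γ = 4.22; τ_2 = 72.0/4.220 = 17.06 years.
Leg 3: 9.52 years is already measured aboard the probe.
Leg 4: 8.63 years is already measured aboard the probe.
Total: 30.50 + 17.06 + 9.520 + 8.630 years.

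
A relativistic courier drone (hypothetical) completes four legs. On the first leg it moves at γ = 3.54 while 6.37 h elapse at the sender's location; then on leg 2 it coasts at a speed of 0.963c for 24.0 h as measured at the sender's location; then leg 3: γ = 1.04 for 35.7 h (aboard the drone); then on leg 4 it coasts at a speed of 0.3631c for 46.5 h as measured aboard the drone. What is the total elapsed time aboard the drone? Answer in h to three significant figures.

Leg 1: γ = 3.54; τ_1 = 6.37/3.540 = 1.799 h.
Leg 2: γ = 1/√(1 − 0.963²) = 1/√0.07263 = 3.711; τ_2 = 24.0/3.711 = 6.468 h.
Leg 3: 35.7 h is already measured aboard the drone.
Leg 4: 46.5 h is already measured aboard the drone.
Total: 1.799 + 6.468 + 35.70 + 46.50 h.

τ = 90.5 h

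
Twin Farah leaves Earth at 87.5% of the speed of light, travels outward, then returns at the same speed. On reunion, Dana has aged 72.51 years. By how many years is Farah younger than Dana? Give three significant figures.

β = 0.875; γ = 1/√(1 − 0.875²) = 1/√0.2344 = 2.066
Farah's elapsed proper time: τ = 72.51/2.066 = 35.10 years.
Age gap = Δt − τ = 72.51 − 35.10 years.

Δt − τ = 37.4 years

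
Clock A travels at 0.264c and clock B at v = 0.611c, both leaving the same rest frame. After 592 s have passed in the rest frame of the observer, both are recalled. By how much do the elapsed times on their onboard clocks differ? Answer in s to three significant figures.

|τ_A − τ_B| = 102 s

A: γ = 1/√(1 − 0.264²) = 1/√0.9303 = 1.037; τ_A = 592/1.037 = 571.0 s.
B: γ = 1/√(1 − 0.611²) = 1/√0.6267 = 1.263; τ_B = 592/1.263 = 468.6 s.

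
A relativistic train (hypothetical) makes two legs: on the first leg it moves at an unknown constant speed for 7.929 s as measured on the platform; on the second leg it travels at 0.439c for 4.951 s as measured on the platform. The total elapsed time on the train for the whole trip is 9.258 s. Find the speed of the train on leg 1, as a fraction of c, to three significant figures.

β = 0.795

Leg 1: speed unknown; τ_1 = 7.929/γ_1.
Leg 2: γ = 1/√(1 − 0.439²) = 1/√0.8073 = 1.113; τ_2 = 4.951/1.113 = 4.448 s.
Total proper time: τ_1 + 4.448 = 9.258, so τ_1 = 9.258 − 4.448 = 4.810 s.
γ_1 = 7.929/4.810 = 1.649; β = √(1 − 1/γ²) = √0.6321.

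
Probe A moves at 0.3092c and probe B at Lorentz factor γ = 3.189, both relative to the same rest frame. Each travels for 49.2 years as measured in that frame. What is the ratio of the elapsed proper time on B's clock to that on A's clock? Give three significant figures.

A: γ = 1/√(1 − 0.3092²) = 1/√0.9044 = 1.052. B: γ = 3.189.
τ_A/τ_B = γ_B/γ_A = 3.189/1.052 = 3.033, so τ_B/τ_A = 0.3297.

τ_B/τ_A = 0.330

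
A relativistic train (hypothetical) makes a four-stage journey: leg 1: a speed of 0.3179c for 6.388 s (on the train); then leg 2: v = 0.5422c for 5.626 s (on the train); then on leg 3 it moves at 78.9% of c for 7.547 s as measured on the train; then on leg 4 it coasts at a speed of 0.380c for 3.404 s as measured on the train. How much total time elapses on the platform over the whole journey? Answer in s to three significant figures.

Δt = 29.4 s

Leg 1: γ = 1/√(1 − 0.3179²) = 1/√0.8989 = 1.055; Δt_1 = 1.055 × 6.388 = 6.738 s.
Leg 2: γ = 1/√(1 − 0.5422²) = 1/√0.7060 = 1.190; Δt_2 = 1.190 × 5.626 = 6.696 s.
Leg 3: β = 0.789; γ = 1/√(1 − 0.789²) = 1/√0.3775 = 1.628; Δt_3 = 1.628 × 7.547 = 12.28 s.
Leg 4: γ = 1/√(1 − 0.380²) = 1/√0.8556 = 1.081; Δt_4 = 1.081 × 3.404 = 3.680 s.
Total: 6.738 + 6.696 + 12.28 + 3.680 s.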